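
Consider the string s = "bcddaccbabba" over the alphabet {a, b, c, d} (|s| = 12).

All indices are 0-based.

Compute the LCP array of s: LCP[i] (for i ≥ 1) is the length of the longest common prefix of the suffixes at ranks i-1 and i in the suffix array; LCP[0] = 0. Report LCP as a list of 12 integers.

sorted suffixes:
  #0 SA[0]=11  'a'
  #1 SA[1]=8  'abba'
  #2 SA[2]=4  'accbabba'
  #3 SA[3]=10  'ba'
  #4 SA[4]=7  'babba'
  #5 SA[5]=9  'bba'
  #6 SA[6]=0  'bcddaccbabba'
  #7 SA[7]=6  'cbabba'
  #8 SA[8]=5  'ccbabba'
  #9 SA[9]=1  'cddaccbabba'
  #10 SA[10]=3  'daccbabba'
  #11 SA[11]=2  'ddaccbabba'

SA = [11, 8, 4, 10, 7, 9, 0, 6, 5, 1, 3, 2]
rank  pair      lcp
   1  s[11:],s[8:]  1  'a'
   2  s[8:],s[4:]  1  'a'
   3  s[4:],s[10:]  0  ''
   4  s[10:],s[7:]  2  'ba'
   5  s[7:],s[9:]  1  'b'
   6  s[9:],s[0:]  1  'b'
   7  s[0:],s[6:]  0  ''
   8  s[6:],s[5:]  1  'c'
   9  s[5:],s[1:]  1  'c'
  10  s[1:],s[3:]  0  ''
  11  s[3:],s[2:]  1  'd'

[0, 1, 1, 0, 2, 1, 1, 0, 1, 1, 0, 1]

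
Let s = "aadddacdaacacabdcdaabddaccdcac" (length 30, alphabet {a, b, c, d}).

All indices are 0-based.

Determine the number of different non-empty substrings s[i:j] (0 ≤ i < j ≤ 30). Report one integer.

412

sorted suffixes:
  #0 SA[0]=18  'aabddaccdcac'
  #1 SA[1]=8  'aacacabdcdaabddaccdcac'
  #2 SA[2]=0  'aadddacdaacacabdcdaabddaccdcac'
  #3 SA[3]=13  'abdcdaabddaccdcac'
  #4 SA[4]=19  'abddaccdcac'
  #5 SA[5]=28  'ac'
  #6 SA[6]=11  'acabdcdaabddaccdcac'
  #7 SA[7]=9  'acacabdcdaabddaccdcac'
  #8 SA[8]=23  'accdcac'
  #9 SA[9]=5  'acdaacacabdcdaabddaccdcac'
  #10 SA[10]=1  'adddacdaacacabdcdaabddaccdcac'
  #11 SA[11]=14  'bdcdaabddaccdcac'
  #12 SA[12]=20  'bddaccdcac'
  #13 SA[13]=29  'c'
  #14 SA[14]=12  'cabdcdaabddaccdcac'
  #15 SA[15]=27  'cac'
  #16 SA[16]=10  'cacabdcdaabddaccdcac'
  #17 SA[17]=24  'ccdcac'
  #18 SA[18]=16  'cdaabddaccdcac'
  #19 SA[19]=6  'cdaacacabdcdaabddaccdcac'
  #20 SA[20]=25  'cdcac'
  #21 SA[21]=17  'daabddaccdcac'
  #22 SA[22]=7  'daacacabdcdaabddaccdcac'
  #23 SA[23]=22  'daccdcac'
  #24 SA[24]=4  'dacdaacacabdcdaabddaccdcac'
  #25 SA[25]=26  'dcac'
  #26 SA[26]=15  'dcdaabddaccdcac'
  #27 SA[27]=21  'ddaccdcac'
  #28 SA[28]=3  'ddacdaacacabdcdaabddaccdcac'
  #29 SA[29]=2  'dddacdaacacabdcdaabddaccdcac'

SA = [18, 8, 0, 13, 19, 28, 11, 9, 23, 5, 1, 14, 20, 29, 12, 27, 10, 24, 16, 6, 25, 17, 7, 22, 4, 26, 15, 21, 3, 2]
rank  pair      lcp
   1  s[18:],s[8:]  2  'aa'
   2  s[8:],s[0:]  2  'aa'
   3  s[0:],s[13:]  1  'a'
   4  s[13:],s[19:]  3  'abd'
   5  s[19:],s[28:]  1  'a'
   6  s[28:],s[11:]  2  'ac'
   7  s[11:],s[9:]  3  'aca'
   8  s[9:],s[23:]  2  'ac'
   9  s[23:],s[5:]  2  'ac'
  10  s[5:],s[1:]  1  'a'
  11  s[1:],s[14:]  0  ''
  12  s[14:],s[20:]  2  'bd'
  13  s[20:],s[29:]  0  ''
  14  s[29:],s[12:]  1  'c'
  15  s[12:],s[27:]  2  'ca'
  16  s[27:],s[10:]  3  'cac'
  17  s[10:],s[24:]  1  'c'
  18  s[24:],s[16:]  1  'c'
  19  s[16:],s[6:]  4  'cdaa'
  20  s[6:],s[25:]  2  'cd'
  21  s[25:],s[17:]  0  ''
  22  s[17:],s[7:]  3  'daa'
  23  s[7:],s[22:]  2  'da'
  24  s[22:],s[4:]  3  'dac'
  25  s[4:],s[26:]  1  'd'
  26  s[26:],s[15:]  2  'dc'
  27  s[15:],s[21:]  1  'd'
  28  s[21:],s[3:]  4  'ddac'
  29  s[3:],s[2:]  2  'dd'

n(n+1)/2 = 30·31/2 = 465
Σ LCP = 0 + 2 + 2 + 1 + 3 + 1 + 2 + 3 + 2 + 2 + 1 + 0 + 2 + 0 + 1 + 2 + 3 + 1 + 1 + 4 + 2 + 0 + 3 + 2 + 3 + 1 + 2 + 1 + 4 + 2 = 53
distinct = 465 − 53 = 412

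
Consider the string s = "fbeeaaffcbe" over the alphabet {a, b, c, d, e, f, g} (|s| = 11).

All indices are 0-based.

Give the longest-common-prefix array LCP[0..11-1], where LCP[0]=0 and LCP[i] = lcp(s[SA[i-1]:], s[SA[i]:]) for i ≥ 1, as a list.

rank | idx | suffix
   0 |   4 | aaffcbe
   1 |   5 | affcbe
   2 |   9 | be
   3 |   1 | beeaaffcbe
   4 |   8 | cbe
   5 |  10 | e
   6 |   3 | eaaffcbe
   7 |   2 | eeaaffcbe
   8 |   0 | fbeeaaffcbe
   9 |   7 | fcbe
  10 |   6 | ffcbe

SA = [4, 5, 9, 1, 8, 10, 3, 2, 0, 7, 6]
[i] adj suffixes → lcp
  [1] 4/5 → 1 ('a')
  [2] 5/9 → 0 ('')
  [3] 9/1 → 2 ('be')
  [4] 1/8 → 0 ('')
  [5] 8/10 → 0 ('')
  [6] 10/3 → 1 ('e')
  [7] 3/2 → 1 ('e')
  [8] 2/0 → 0 ('')
  [9] 0/7 → 1 ('f')
  [10] 7/6 → 1 ('f')

[0, 1, 0, 2, 0, 0, 1, 1, 0, 1, 1]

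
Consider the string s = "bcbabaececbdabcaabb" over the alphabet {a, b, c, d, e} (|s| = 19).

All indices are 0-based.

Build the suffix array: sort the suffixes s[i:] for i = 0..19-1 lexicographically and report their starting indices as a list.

[15, 3, 16, 12, 5, 18, 2, 4, 17, 13, 0, 10, 14, 1, 9, 7, 11, 8, 6]

rank→(start, suffix):
  0 → (15, 'aabb')
  1 → (3, 'abaececbdabcaabb')
  2 → (16, 'abb')
  3 → (12, 'abcaabb')
  4 → (5, 'aececbdabcaabb')
  5 → (18, 'b')
  6 → (2, 'babaececbdabcaabb')
  7 → (4, 'baececbdabcaabb')
  8 → (17, 'bb')
  9 → (13, 'bcaabb')
  10 → (0, 'bcbabaececbdabcaabb')
  11 → (10, 'bdabcaabb')
  12 → (14, 'caabb')
  13 → (1, 'cbabaececbdabcaabb')
  14 → (9, 'cbdabcaabb')
  15 → (7, 'cecbdabcaabb')
  16 → (11, 'dabcaabb')
  17 → (8, 'ecbdabcaabb')
  18 → (6, 'ececbdabcaabb')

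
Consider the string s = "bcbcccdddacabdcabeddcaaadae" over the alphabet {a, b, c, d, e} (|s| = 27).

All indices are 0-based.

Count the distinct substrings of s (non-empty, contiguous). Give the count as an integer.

344

sorted suffixes:
  #0 SA[0]=21  'aaadae'
  #1 SA[1]=22  'aadae'
  #2 SA[2]=11  'abdcabeddcaaadae'
  #3 SA[3]=15  'abeddcaaadae'
  #4 SA[4]=9  'acabdcabeddcaaadae'
  #5 SA[5]=23  'adae'
  #6 SA[6]=25  'ae'
  #7 SA[7]=0  'bcbcccdddacabdcabeddcaaadae'
  #8 SA[8]=2  'bcccdddacabdcabeddcaaadae'
  #9 SA[9]=12  'bdcabeddcaaadae'
  #10 SA[10]=16  'beddcaaadae'
  #11 SA[11]=20  'caaadae'
  #12 SA[12]=10  'cabdcabeddcaaadae'
  #13 SA[13]=14  'cabeddcaaadae'
  #14 SA[14]=1  'cbcccdddacabdcabeddcaaadae'
  #15 SA[15]=3  'cccdddacabdcabeddcaaadae'
  #16 SA[16]=4  'ccdddacabdcabeddcaaadae'
  #17 SA[17]=5  'cdddacabdcabeddcaaadae'
  #18 SA[18]=8  'dacabdcabeddcaaadae'
  #19 SA[19]=24  'dae'
  #20 SA[20]=19  'dcaaadae'
  #21 SA[21]=13  'dcabeddcaaadae'
  #22 SA[22]=7  'ddacabdcabeddcaaadae'
  #23 SA[23]=18  'ddcaaadae'
  #24 SA[24]=6  'dddacabdcabeddcaaadae'
  #25 SA[25]=26  'e'
  #26 SA[26]=17  'eddcaaadae'

SA = [21, 22, 11, 15, 9, 23, 25, 0, 2, 12, 16, 20, 10, 14, 1, 3, 4, 5, 8, 24, 19, 13, 7, 18, 6, 26, 17]
i: (SA[i-1],SA[i]) lcp shared
  1: (21,22) 2 'aa'
  2: (22,11) 1 'a'
  3: (11,15) 2 'ab'
  4: (15,9) 1 'a'
  5: (9,23) 1 'a'
  6: (23,25) 1 'a'
  7: (25,0) 0 ''
  8: (0,2) 2 'bc'
  9: (2,12) 1 'b'
  10: (12,16) 1 'b'
  11: (16,20) 0 ''
  12: (20,10) 2 'ca'
  13: (10,14) 3 'cab'
  14: (14,1) 1 'c'
  15: (1,3) 1 'c'
  16: (3,4) 2 'cc'
  17: (4,5) 1 'c'
  18: (5,8) 0 ''
  19: (8,24) 2 'da'
  20: (24,19) 1 'd'
  21: (19,13) 3 'dca'
  22: (13,7) 1 'd'
  23: (7,18) 2 'dd'
  24: (18,6) 2 'dd'
  25: (6,26) 0 ''
  26: (26,17) 1 'e'

n(n+1)/2 = 27·28/2 = 378
Σ LCP = 0 + 2 + 1 + 2 + 1 + 1 + 1 + 0 + 2 + 1 + 1 + 0 + 2 + 3 + 1 + 1 + 2 + 1 + 0 + 2 + 1 + 3 + 1 + 2 + 2 + 0 + 1 = 34
distinct = 378 − 34 = 344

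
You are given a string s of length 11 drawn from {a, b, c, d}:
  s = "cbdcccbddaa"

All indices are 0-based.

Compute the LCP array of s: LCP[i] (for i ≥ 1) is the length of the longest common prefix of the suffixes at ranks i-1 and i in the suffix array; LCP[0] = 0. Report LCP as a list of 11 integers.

sorted suffixes:
  #0 SA[0]=10  'a'
  #1 SA[1]=9  'aa'
  #2 SA[2]=1  'bdcccbddaa'
  #3 SA[3]=6  'bddaa'
  #4 SA[4]=0  'cbdcccbddaa'
  #5 SA[5]=5  'cbddaa'
  #6 SA[6]=4  'ccbddaa'
  #7 SA[7]=3  'cccbddaa'
  #8 SA[8]=8  'daa'
  #9 SA[9]=2  'dcccbddaa'
  #10 SA[10]=7  'ddaa'

SA = [10, 9, 1, 6, 0, 5, 4, 3, 8, 2, 7]
rank  pair      lcp
   1  s[10:],s[9:]  1  'a'
   2  s[9:],s[1:]  0  ''
   3  s[1:],s[6:]  2  'bd'
   4  s[6:],s[0:]  0  ''
   5  s[0:],s[5:]  3  'cbd'
   6  s[5:],s[4:]  1  'c'
   7  s[4:],s[3:]  2  'cc'
   8  s[3:],s[8:]  0  ''
   9  s[8:],s[2:]  1  'd'
  10  s[2:],s[7:]  1  'd'

[0, 1, 0, 2, 0, 3, 1, 2, 0, 1, 1]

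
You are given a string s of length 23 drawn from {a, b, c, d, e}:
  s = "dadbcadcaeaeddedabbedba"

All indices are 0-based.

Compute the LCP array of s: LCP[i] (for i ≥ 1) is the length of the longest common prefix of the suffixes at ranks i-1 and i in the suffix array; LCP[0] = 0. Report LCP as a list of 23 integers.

rank | idx | suffix
   0 |  22 | a
   1 |  16 | abbedba
   2 |   1 | adbcadcaeaeddedabbedba
   3 |   5 | adcaeaeddedabbedba
   4 |   8 | aeaeddedabbedba
   5 |  10 | aeddedabbedba
   6 |  21 | ba
   7 |  17 | bbedba
   8 |   3 | bcadcaeaeddedabbedba
   9 |  18 | bedba
  10 |   4 | cadcaeaeddedabbedba
  11 |   7 | caeaeddedabbedba
  12 |  15 | dabbedba
  13 |   0 | dadbcadcaeaeddedabbedba
  14 |  20 | dba
  15 |   2 | dbcadcaeaeddedabbedba
  16 |   6 | dcaeaeddedabbedba
  17 |  12 | ddedabbedba
  18 |  13 | dedabbedba
  19 |   9 | eaeddedabbedba
  20 |  14 | edabbedba
  21 |  19 | edba
  22 |  11 | eddedabbedba

SA = [22, 16, 1, 5, 8, 10, 21, 17, 3, 18, 4, 7, 15, 0, 20, 2, 6, 12, 13, 9, 14, 19, 11]
rank  pair      lcp
   1  s[22:],s[16:]  1  'a'
   2  s[16:],s[1:]  1  'a'
   3  s[1:],s[5:]  2  'ad'
   4  s[5:],s[8:]  1  'a'
   5  s[8:],s[10:]  2  'ae'
   6  s[10:],s[21:]  0  ''
   7  s[21:],s[17:]  1  'b'
   8  s[17:],s[3:]  1  'b'
   9  s[3:],s[18:]  1  'b'
  10  s[18:],s[4:]  0  ''
  11  s[4:],s[7:]  2  'ca'
  12  s[7:],s[15:]  0  ''
  13  s[15:],s[0:]  2  'da'
  14  s[0:],s[20:]  1  'd'
  15  s[20:],s[2:]  2  'db'
  16  s[2:],s[6:]  1  'd'
  17  s[6:],s[12:]  1  'd'
  18  s[12:],s[13:]  1  'd'
  19  s[13:],s[9:]  0  ''
  20  s[9:],s[14:]  1  'e'
  21  s[14:],s[19:]  2  'ed'
  22  s[19:],s[11:]  2  'ed'

[0, 1, 1, 2, 1, 2, 0, 1, 1, 1, 0, 2, 0, 2, 1, 2, 1, 1, 1, 0, 1, 2, 2]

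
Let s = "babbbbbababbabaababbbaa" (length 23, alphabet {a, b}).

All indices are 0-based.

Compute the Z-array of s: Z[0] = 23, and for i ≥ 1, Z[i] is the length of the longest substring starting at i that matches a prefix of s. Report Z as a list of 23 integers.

[23, 0, 1, 1, 1, 1, 3, 0, 4, 0, 1, 3, 0, 2, 0, 0, 5, 0, 1, 1, 2, 0, 0]

Z[0]=23
i=1: outside box; Z[1]=0
i=2: outside box; Z[2]=1 scan→box=[2,3)
i=3: outside box; Z[3]=1 scan→box=[3,4)
i=4: outside box; Z[4]=1 scan→box=[4,5)
i=5: outside box; Z[5]=1 scan→box=[5,6)
i=6: outside box; Z[6]=3 scan→box=[6,9)
i=7: min(r-i=2, Z[1]=0)=0; Z[7]=0
i=8: min(r-i=1, Z[2]=1)=1; Z[8]=4 scan→box=[8,12)
i=9: min(r-i=3, Z[1]=0)=0; Z[9]=0
i=10: min(r-i=2, Z[2]=1)=1; Z[10]=1
i=11: min(r-i=1, Z[3]=1)=1; Z[11]=3 scan→box=[11,14)
i=12: min(r-i=2, Z[1]=0)=0; Z[12]=0
i=13: min(r-i=1, Z[2]=1)=1; Z[13]=2 scan→box=[13,15)
i=14: min(r-i=1, Z[1]=0)=0; Z[14]=0
i=15: outside box; Z[15]=0
i=16: outside box; Z[16]=5 scan→box=[16,21)
i=17: min(r-i=4, Z[1]=0)=0; Z[17]=0
i=18: min(r-i=3, Z[2]=1)=1; Z[18]=1
i=19: min(r-i=2, Z[3]=1)=1; Z[19]=1
i=20: min(r-i=1, Z[4]=1)=1; Z[20]=2 scan→box=[20,22)
i=21: min(r-i=1, Z[1]=0)=0; Z[21]=0
i=22: outside box; Z[22]=0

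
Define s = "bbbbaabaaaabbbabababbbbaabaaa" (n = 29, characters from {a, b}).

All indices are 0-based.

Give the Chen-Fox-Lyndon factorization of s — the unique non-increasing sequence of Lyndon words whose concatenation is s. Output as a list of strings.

["b", "b", "b", "b", "aab", "aaaabbbabababbbbaab", "a", "a", "a"]

emit factor 1: 'b' (i=0, period=1)
emit factor 2: 'b' (i=1, period=1)
emit factor 3: 'b' (i=2, period=1)
emit factor 4: 'b' (i=3, period=1)
emit factor 5: 'aab' (i=4, period=3)
emit factor 6: 'aaaabbbabababbbbaab' (i=7, period=19)
emit factor 7: 'a' (i=26, period=1)
emit factor 8: 'a' (i=27, period=1)
emit factor 9: 'a' (i=28, period=1)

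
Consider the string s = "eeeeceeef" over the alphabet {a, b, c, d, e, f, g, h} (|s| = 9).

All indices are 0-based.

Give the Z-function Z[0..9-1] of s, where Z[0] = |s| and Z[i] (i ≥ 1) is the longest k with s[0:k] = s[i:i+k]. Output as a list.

[9, 3, 2, 1, 0, 3, 2, 1, 0]

Z[0]=9
i=1: fresh scan; Z[1]=3 scan→box=[1,4)
i=2: min(r-i=2, Z[1]=3)=2; Z[2]=2
i=3: min(r-i=1, Z[2]=2)=1; Z[3]=1
i=4: fresh scan; Z[4]=0
i=5: fresh scan; Z[5]=3 scan→box=[5,8)
i=6: min(r-i=2, Z[1]=3)=2; Z[6]=2
i=7: min(r-i=1, Z[2]=2)=1; Z[7]=1
i=8: fresh scan; Z[8]=0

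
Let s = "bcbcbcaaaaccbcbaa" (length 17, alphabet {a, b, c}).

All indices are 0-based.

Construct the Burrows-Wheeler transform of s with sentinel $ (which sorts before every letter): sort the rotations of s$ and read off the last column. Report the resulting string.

rank  rotation            last
    0  $bcbcbcaaaaccbcbaa  a
    1  a$bcbcbcaaaaccbcba  a
    2  aa$bcbcbcaaaaccbcb  b
    3  aaaaccbcbaa$bcbcbc  c
    4  aaaccbcbaa$bcbcbca  a
    5  aaccbcbaa$bcbcbcaa  a
    6  accbcbaa$bcbcbcaaa  a
    7  baa$bcbcbcaaaaccbc  c
    8  bcaaaaccbcbaa$bcbc  c
    9  bcbaa$bcbcbcaaaacc  c
   10  bcbcaaaaccbcbaa$bc  c
   11  bcbcbcaaaaccbcbaa$  $
   12  caaaaccbcbaa$bcbcb  b
   13  cbaa$bcbcbcaaaaccb  b
   14  cbcaaaaccbcbaa$bcb  b
   15  cbcbaa$bcbcbcaaaac  c
   16  cbcbcaaaaccbcbaa$b  b
   17  ccbcbaa$bcbcbcaaaa  a

aabcaaacccc$bbbcba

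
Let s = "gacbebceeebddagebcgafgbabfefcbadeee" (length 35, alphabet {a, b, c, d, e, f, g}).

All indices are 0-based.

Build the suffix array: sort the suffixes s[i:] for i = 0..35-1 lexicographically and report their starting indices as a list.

[23, 1, 30, 19, 13, 22, 29, 5, 16, 10, 3, 24, 28, 2, 6, 17, 12, 11, 31, 34, 4, 15, 9, 33, 8, 32, 7, 26, 27, 25, 20, 0, 18, 21, 14]

rank→(start, suffix):
  0 → (23, 'abfefcbadeee')
  1 → (1, 'acbebceeebddagebcgafgbabfefcbadeee')
  2 → (30, 'adeee')
  3 → (19, 'afgbabfefcbadeee')
  4 → (13, 'agebcgafgbabfefcbadeee')
  5 → (22, 'babfefcbadeee')
  6 → (29, 'badeee')
  7 → (5, 'bceeebddagebcgafgbabfefcbadeee')
  8 → (16, 'bcgafgbabfefcbadeee')
  9 → (10, 'bddagebcgafgbabfefcbadeee')
  10 → (3, 'bebceeebddagebcgafgbabfefcbadeee')
  11 → (24, 'bfefcbadeee')
  12 → (28, 'cbadeee')
  13 → (2, 'cbebceeebddagebcgafgbabfefcbadeee')
  14 → (6, 'ceeebddagebcgafgbabfefcbadeee')
  15 → (17, 'cgafgbabfefcbadeee')
  16 → (12, 'dagebcgafgbabfefcbadeee')
  17 → (11, 'ddagebcgafgbabfefcbadeee')
  18 → (31, 'deee')
  19 → (34, 'e')
  20 → (4, 'ebceeebddagebcgafgbabfefcbadeee')
  21 → (15, 'ebcgafgbabfefcbadeee')
  22 → (9, 'ebddagebcgafgbabfefcbadeee')
  23 → (33, 'ee')
  24 → (8, 'eebddagebcgafgbabfefcbadeee')
  25 → (32, 'eee')
  26 → (7, 'eeebddagebcgafgbabfefcbadeee')
  27 → (26, 'efcbadeee')
  28 → (27, 'fcbadeee')
  29 → (25, 'fefcbadeee')
  30 → (20, 'fgbabfefcbadeee')
  31 → (0, 'gacbebceeebddagebcgafgbabfefcbadeee')
  32 → (18, 'gafgbabfefcbadeee')
  33 → (21, 'gbabfefcbadeee')
  34 → (14, 'gebcgafgbabfefcbadeee')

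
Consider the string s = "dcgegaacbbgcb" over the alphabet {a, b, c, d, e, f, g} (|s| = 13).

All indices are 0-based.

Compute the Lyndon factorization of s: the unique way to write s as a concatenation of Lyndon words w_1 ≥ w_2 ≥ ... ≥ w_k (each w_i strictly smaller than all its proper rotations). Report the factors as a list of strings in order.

["d", "cgeg", "aacbbgcb"]

emit factor 1: 'd' (i=0, period=1)
emit factor 2: 'cgeg' (i=1, period=4)
emit factor 3: 'aacbbgcb' (i=5, period=8)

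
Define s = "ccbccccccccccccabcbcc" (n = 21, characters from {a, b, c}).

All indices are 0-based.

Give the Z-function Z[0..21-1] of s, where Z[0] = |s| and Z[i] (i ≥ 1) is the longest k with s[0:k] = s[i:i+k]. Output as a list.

[21, 1, 0, 2, 2, 2, 2, 2, 2, 2, 2, 2, 2, 2, 1, 0, 0, 1, 0, 2, 1]

Z[0]=21
i=1: fresh scan; Z[1]=1 scan→box=[1,2)
i=2: fresh scan; Z[2]=0
i=3: fresh scan; Z[3]=2 scan→box=[3,5)
i=4: min(r-i=1, Z[1]=1)=1; Z[4]=2 scan→box=[4,6)
i=5: min(r-i=1, Z[1]=1)=1; Z[5]=2 scan→box=[5,7)
i=6: min(r-i=1, Z[1]=1)=1; Z[6]=2 scan→box=[6,8)
i=7: min(r-i=1, Z[1]=1)=1; Z[7]=2 scan→box=[7,9)
i=8: min(r-i=1, Z[1]=1)=1; Z[8]=2 scan→box=[8,10)
i=9: min(r-i=1, Z[1]=1)=1; Z[9]=2 scan→box=[9,11)
i=10: min(r-i=1, Z[1]=1)=1; Z[10]=2 scan→box=[10,12)
i=11: min(r-i=1, Z[1]=1)=1; Z[11]=2 scan→box=[11,13)
i=12: min(r-i=1, Z[1]=1)=1; Z[12]=2 scan→box=[12,14)
i=13: min(r-i=1, Z[1]=1)=1; Z[13]=2 scan→box=[13,15)
i=14: min(r-i=1, Z[1]=1)=1; Z[14]=1
i=15: fresh scan; Z[15]=0
i=16: fresh scan; Z[16]=0
i=17: fresh scan; Z[17]=1 scan→box=[17,18)
i=18: fresh scan; Z[18]=0
i=19: fresh scan; Z[19]=2 scan→box=[19,21)
i=20: min(r-i=1, Z[1]=1)=1; Z[20]=1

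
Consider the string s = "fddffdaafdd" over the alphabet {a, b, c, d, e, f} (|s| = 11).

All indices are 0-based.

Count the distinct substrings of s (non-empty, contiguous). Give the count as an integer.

rank | idx | suffix
   0 |   6 | aafdd
   1 |   7 | afdd
   2 |  10 | d
   3 |   5 | daafdd
   4 |   9 | dd
   5 |   1 | ddffdaafdd
   6 |   2 | dffdaafdd
   7 |   4 | fdaafdd
   8 |   8 | fdd
   9 |   0 | fddffdaafdd
  10 |   3 | ffdaafdd

SA = [6, 7, 10, 5, 9, 1, 2, 4, 8, 0, 3]
rank  pair      lcp
   1  s[6:],s[7:]  1  'a'
   2  s[7:],s[10:]  0  ''
   3  s[10:],s[5:]  1  'd'
   4  s[5:],s[9:]  1  'd'
   5  s[9:],s[1:]  2  'dd'
   6  s[1:],s[2:]  1  'd'
   7  s[2:],s[4:]  0  ''
   8  s[4:],s[8:]  2  'fd'
   9  s[8:],s[0:]  3  'fdd'
  10  s[0:],s[3:]  1  'f'

n(n+1)/2 = 11·12/2 = 66
Σ LCP = 0 + 1 + 0 + 1 + 1 + 2 + 1 + 0 + 2 + 3 + 1 = 12
distinct = 66 − 12 = 54

54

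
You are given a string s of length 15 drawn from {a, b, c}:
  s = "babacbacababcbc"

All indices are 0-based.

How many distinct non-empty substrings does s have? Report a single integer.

97

rank→(start, suffix):
  0 → (8, 'ababcbc')
  1 → (1, 'abacbacababcbc')
  2 → (10, 'abcbc')
  3 → (6, 'acababcbc')
  4 → (3, 'acbacababcbc')
  5 → (0, 'babacbacababcbc')
  6 → (9, 'babcbc')
  7 → (5, 'bacababcbc')
  8 → (2, 'bacbacababcbc')
  9 → (13, 'bc')
  10 → (11, 'bcbc')
  11 → (14, 'c')
  12 → (7, 'cababcbc')
  13 → (4, 'cbacababcbc')
  14 → (12, 'cbc')

SA = [8, 1, 10, 6, 3, 0, 9, 5, 2, 13, 11, 14, 7, 4, 12]
i: (SA[i-1],SA[i]) lcp shared
  1: (8,1) 3 'aba'
  2: (1,10) 2 'ab'
  3: (10,6) 1 'a'
  4: (6,3) 2 'ac'
  5: (3,0) 0 ''
  6: (0,9) 3 'bab'
  7: (9,5) 2 'ba'
  8: (5,2) 3 'bac'
  9: (2,13) 1 'b'
  10: (13,11) 2 'bc'
  11: (11,14) 0 ''
  12: (14,7) 1 'c'
  13: (7,4) 1 'c'
  14: (4,12) 2 'cb'

n(n+1)/2 = 15·16/2 = 120
Σ LCP = 0 + 3 + 2 + 1 + 2 + 0 + 3 + 2 + 3 + 1 + 2 + 0 + 1 + 1 + 2 = 23
distinct = 120 − 23 = 97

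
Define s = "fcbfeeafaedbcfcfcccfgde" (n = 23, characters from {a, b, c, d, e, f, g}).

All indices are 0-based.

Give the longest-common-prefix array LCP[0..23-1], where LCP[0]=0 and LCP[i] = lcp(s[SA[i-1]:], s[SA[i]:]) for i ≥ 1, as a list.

[0, 1, 0, 1, 0, 1, 2, 1, 3, 2, 0, 1, 0, 1, 1, 1, 0, 1, 2, 2, 1, 1, 0]

rank→(start, suffix):
  0 → (8, 'aedbcfcfcccfgde')
  1 → (6, 'afaedbcfcfcccfgde')
  2 → (11, 'bcfcfcccfgde')
  3 → (2, 'bfeeafaedbcfcfcccfgde')
  4 → (1, 'cbfeeafaedbcfcfcccfgde')
  5 → (16, 'cccfgde')
  6 → (17, 'ccfgde')
  7 → (14, 'cfcccfgde')
  8 → (12, 'cfcfcccfgde')
  9 → (18, 'cfgde')
  10 → (10, 'dbcfcfcccfgde')
  11 → (21, 'de')
  12 → (22, 'e')
  13 → (5, 'eafaedbcfcfcccfgde')
  14 → (9, 'edbcfcfcccfgde')
  15 → (4, 'eeafaedbcfcfcccfgde')
  16 → (7, 'faedbcfcfcccfgde')
  17 → (0, 'fcbfeeafaedbcfcfcccfgde')
  18 → (15, 'fcccfgde')
  19 → (13, 'fcfcccfgde')
  20 → (3, 'feeafaedbcfcfcccfgde')
  21 → (19, 'fgde')
  22 → (20, 'gde')

SA = [8, 6, 11, 2, 1, 16, 17, 14, 12, 18, 10, 21, 22, 5, 9, 4, 7, 0, 15, 13, 3, 19, 20]
i: (SA[i-1],SA[i]) lcp shared
  1: (8,6) 1 'a'
  2: (6,11) 0 ''
  3: (11,2) 1 'b'
  4: (2,1) 0 ''
  5: (1,16) 1 'c'
  6: (16,17) 2 'cc'
  7: (17,14) 1 'c'
  8: (14,12) 3 'cfc'
  9: (12,18) 2 'cf'
  10: (18,10) 0 ''
  11: (10,21) 1 'd'
  12: (21,22) 0 ''
  13: (22,5) 1 'e'
  14: (5,9) 1 'e'
  15: (9,4) 1 'e'
  16: (4,7) 0 ''
  17: (7,0) 1 'f'
  18: (0,15) 2 'fc'
  19: (15,13) 2 'fc'
  20: (13,3) 1 'f'
  21: (3,19) 1 'f'
  22: (19,20) 0 ''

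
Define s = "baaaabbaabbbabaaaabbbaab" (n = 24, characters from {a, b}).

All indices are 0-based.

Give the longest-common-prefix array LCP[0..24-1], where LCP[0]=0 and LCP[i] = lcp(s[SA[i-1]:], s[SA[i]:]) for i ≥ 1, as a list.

rank | idx | suffix
   0 |   1 | aaaabbaabbbabaaaabbbaab
   1 |  14 | aaaabbbaab
   2 |   2 | aaabbaabbbabaaaabbbaab
   3 |  15 | aaabbbaab
   4 |  21 | aab
   5 |   3 | aabbaabbbabaaaabbbaab
   6 |  16 | aabbbaab
   7 |   7 | aabbbabaaaabbbaab
   8 |  22 | ab
   9 |  12 | abaaaabbbaab
  10 |   4 | abbaabbbabaaaabbbaab
  11 |  17 | abbbaab
  12 |   8 | abbbabaaaabbbaab
  13 |  23 | b
  14 |   0 | baaaabbaabbbabaaaabbbaab
  15 |  13 | baaaabbbaab
  16 |  20 | baab
  17 |   6 | baabbbabaaaabbbaab
  18 |  11 | babaaaabbbaab
  19 |  19 | bbaab
  20 |   5 | bbaabbbabaaaabbbaab
  21 |  10 | bbabaaaabbbaab
  22 |  18 | bbbaab
  23 |   9 | bbbabaaaabbbaab

SA = [1, 14, 2, 15, 21, 3, 16, 7, 22, 12, 4, 17, 8, 23, 0, 13, 20, 6, 11, 19, 5, 10, 18, 9]
[i] adj suffixes → lcp
  [1] 1/14 → 6 ('aaaabb')
  [2] 14/2 → 3 ('aaa')
  [3] 2/15 → 5 ('aaabb')
  [4] 15/21 → 2 ('aa')
  [5] 21/3 → 3 ('aab')
  [6] 3/16 → 4 ('aabb')
  [7] 16/7 → 6 ('aabbba')
  [8] 7/22 → 1 ('a')
  [9] 22/12 → 2 ('ab')
  [10] 12/4 → 2 ('ab')
  [11] 4/17 → 3 ('abb')
  [12] 17/8 → 5 ('abbba')
  [13] 8/23 → 0 ('')
  [14] 23/0 → 1 ('b')
  [15] 0/13 → 7 ('baaaabb')
  [16] 13/20 → 3 ('baa')
  [17] 20/6 → 4 ('baab')
  [18] 6/11 → 2 ('ba')
  [19] 11/19 → 1 ('b')
  [20] 19/5 → 5 ('bbaab')
  [21] 5/10 → 3 ('bba')
  [22] 10/18 → 2 ('bb')
  [23] 18/9 → 4 ('bbba')

[0, 6, 3, 5, 2, 3, 4, 6, 1, 2, 2, 3, 5, 0, 1, 7, 3, 4, 2, 1, 5, 3, 2, 4]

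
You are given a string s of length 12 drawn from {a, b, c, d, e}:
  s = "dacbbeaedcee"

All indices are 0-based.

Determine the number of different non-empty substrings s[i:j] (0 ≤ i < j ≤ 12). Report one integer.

71

rank | idx | suffix
   0 |   1 | acbbeaedcee
   1 |   6 | aedcee
   2 |   3 | bbeaedcee
   3 |   4 | beaedcee
   4 |   2 | cbbeaedcee
   5 |   9 | cee
   6 |   0 | dacbbeaedcee
   7 |   8 | dcee
   8 |  11 | e
   9 |   5 | eaedcee
  10 |   7 | edcee
  11 |  10 | ee

SA = [1, 6, 3, 4, 2, 9, 0, 8, 11, 5, 7, 10]
rank  pair      lcp
   1  s[1:],s[6:]  1  'a'
   2  s[6:],s[3:]  0  ''
   3  s[3:],s[4:]  1  'b'
   4  s[4:],s[2:]  0  ''
   5  s[2:],s[9:]  1  'c'
   6  s[9:],s[0:]  0  ''
   7  s[0:],s[8:]  1  'd'
   8  s[8:],s[11:]  0  ''
   9  s[11:],s[5:]  1  'e'
  10  s[5:],s[7:]  1  'e'
  11  s[7:],s[10:]  1  'e'

n(n+1)/2 = 12·13/2 = 78
Σ LCP = 0 + 1 + 0 + 1 + 0 + 1 + 0 + 1 + 0 + 1 + 1 + 1 = 7
distinct = 78 − 7 = 71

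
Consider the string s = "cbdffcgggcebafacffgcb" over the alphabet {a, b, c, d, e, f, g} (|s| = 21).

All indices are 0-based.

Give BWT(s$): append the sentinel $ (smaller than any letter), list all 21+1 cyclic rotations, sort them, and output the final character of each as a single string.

bfbcecg$gafbcafdcffggc

rank  rotation                last
    0  $cbdffcgggcebafacffgcb  b
    1  acffgcb$cbdffcgggcebaf  f
    2  afacffgcb$cbdffcgggceb  b
    3  b$cbdffcgggcebafacffgc  c
    4  bafacffgcb$cbdffcgggce  e
    5  bdffcgggcebafacffgcb$c  c
    6  cb$cbdffcgggcebafacffg  g
    7  cbdffcgggcebafacffgcb$  $
    8  cebafacffgcb$cbdffcggg  g
    9  cffgcb$cbdffcgggcebafa  a
   10  cgggcebafacffgcb$cbdff  f
   11  dffcgggcebafacffgcb$cb  b
   12  ebafacffgcb$cbdffcgggc  c
   13  facffgcb$cbdffcgggceba  a
   14  fcgggcebafacffgcb$cbdf  f
   15  ffcgggcebafacffgcb$cbd  d
   16  ffgcb$cbdffcgggcebafac  c
   17  fgcb$cbdffcgggcebafacf  f
   18  gcb$cbdffcgggcebafacff  f
   19  gcebafacffgcb$cbdffcgg  g
   20  ggcebafacffgcb$cbdffcg  g
   21  gggcebafacffgcb$cbdffc  c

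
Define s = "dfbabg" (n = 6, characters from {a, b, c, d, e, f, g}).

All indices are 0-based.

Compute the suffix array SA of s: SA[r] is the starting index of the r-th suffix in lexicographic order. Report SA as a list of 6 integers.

rank | idx | suffix
   0 |   3 | abg
   1 |   2 | babg
   2 |   4 | bg
   3 |   0 | dfbabg
   4 |   1 | fbabg
   5 |   5 | g

[3, 2, 4, 0, 1, 5]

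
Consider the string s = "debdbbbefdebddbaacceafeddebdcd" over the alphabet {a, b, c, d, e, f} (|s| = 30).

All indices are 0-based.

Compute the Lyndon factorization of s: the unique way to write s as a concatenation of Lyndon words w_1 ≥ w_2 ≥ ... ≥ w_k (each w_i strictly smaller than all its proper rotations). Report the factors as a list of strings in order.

["de", "bd", "bbbefdebdd", "b", "aacceafeddebdcd"]

emit factor 1: 'de' (i=0, period=2)
emit factor 2: 'bd' (i=2, period=2)
emit factor 3: 'bbbefdebdd' (i=4, period=10)
emit factor 4: 'b' (i=14, period=1)
emit factor 5: 'aacceafeddebdcd' (i=15, period=15)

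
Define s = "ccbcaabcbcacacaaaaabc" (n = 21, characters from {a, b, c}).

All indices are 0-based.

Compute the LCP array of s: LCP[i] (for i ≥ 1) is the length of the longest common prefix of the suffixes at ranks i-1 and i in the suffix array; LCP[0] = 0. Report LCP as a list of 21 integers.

sorted suffixes:
  #0 SA[0]=14  'aaaaabc'
  #1 SA[1]=15  'aaaabc'
  #2 SA[2]=16  'aaabc'
  #3 SA[3]=17  'aabc'
  #4 SA[4]=4  'aabcbcacacaaaaabc'
  #5 SA[5]=18  'abc'
  #6 SA[6]=5  'abcbcacacaaaaabc'
  #7 SA[7]=12  'acaaaaabc'
  #8 SA[8]=10  'acacaaaaabc'
  #9 SA[9]=19  'bc'
  #10 SA[10]=2  'bcaabcbcacacaaaaabc'
  #11 SA[11]=8  'bcacacaaaaabc'
  #12 SA[12]=6  'bcbcacacaaaaabc'
  #13 SA[13]=20  'c'
  #14 SA[14]=13  'caaaaabc'
  #15 SA[15]=3  'caabcbcacacaaaaabc'
  #16 SA[16]=11  'cacaaaaabc'
  #17 SA[17]=9  'cacacaaaaabc'
  #18 SA[18]=1  'cbcaabcbcacacaaaaabc'
  #19 SA[19]=7  'cbcacacaaaaabc'
  #20 SA[20]=0  'ccbcaabcbcacacaaaaabc'

SA = [14, 15, 16, 17, 4, 18, 5, 12, 10, 19, 2, 8, 6, 20, 13, 3, 11, 9, 1, 7, 0]
i: (SA[i-1],SA[i]) lcp shared
  1: (14,15) 4 'aaaa'
  2: (15,16) 3 'aaa'
  3: (16,17) 2 'aa'
  4: (17,4) 4 'aabc'
  5: (4,18) 1 'a'
  6: (18,5) 3 'abc'
  7: (5,12) 1 'a'
  8: (12,10) 3 'aca'
  9: (10,19) 0 ''
  10: (19,2) 2 'bc'
  11: (2,8) 3 'bca'
  12: (8,6) 2 'bc'
  13: (6,20) 0 ''
  14: (20,13) 1 'c'
  15: (13,3) 3 'caa'
  16: (3,11) 2 'ca'
  17: (11,9) 4 'caca'
  18: (9,1) 1 'c'
  19: (1,7) 4 'cbca'
  20: (7,0) 1 'c'

[0, 4, 3, 2, 4, 1, 3, 1, 3, 0, 2, 3, 2, 0, 1, 3, 2, 4, 1, 4, 1]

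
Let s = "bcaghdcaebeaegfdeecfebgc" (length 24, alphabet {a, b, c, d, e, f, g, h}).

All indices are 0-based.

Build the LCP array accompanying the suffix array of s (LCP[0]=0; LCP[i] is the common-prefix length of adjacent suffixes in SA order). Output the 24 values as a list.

rank→(start, suffix):
  0 → (7, 'aebeaegfdeecfebgc')
  1 → (11, 'aegfdeecfebgc')
  2 → (2, 'aghdcaebeaegfdeecfebgc')
  3 → (0, 'bcaghdcaebeaegfdeecfebgc')
  4 → (9, 'beaegfdeecfebgc')
  5 → (21, 'bgc')
  6 → (23, 'c')
  7 → (6, 'caebeaegfdeecfebgc')
  8 → (1, 'caghdcaebeaegfdeecfebgc')
  9 → (18, 'cfebgc')
  10 → (5, 'dcaebeaegfdeecfebgc')
  11 → (15, 'deecfebgc')
  12 → (10, 'eaegfdeecfebgc')
  13 → (8, 'ebeaegfdeecfebgc')
  14 → (20, 'ebgc')
  15 → (17, 'ecfebgc')
  16 → (16, 'eecfebgc')
  17 → (12, 'egfdeecfebgc')
  18 → (14, 'fdeecfebgc')
  19 → (19, 'febgc')
  20 → (22, 'gc')
  21 → (13, 'gfdeecfebgc')
  22 → (3, 'ghdcaebeaegfdeecfebgc')
  23 → (4, 'hdcaebeaegfdeecfebgc')

SA = [7, 11, 2, 0, 9, 21, 23, 6, 1, 18, 5, 15, 10, 8, 20, 17, 16, 12, 14, 19, 22, 13, 3, 4]
[i] adj suffixes → lcp
  [1] 7/11 → 2 ('ae')
  [2] 11/2 → 1 ('a')
  [3] 2/0 → 0 ('')
  [4] 0/9 → 1 ('b')
  [5] 9/21 → 1 ('b')
  [6] 21/23 → 0 ('')
  [7] 23/6 → 1 ('c')
  [8] 6/1 → 2 ('ca')
  [9] 1/18 → 1 ('c')
  [10] 18/5 → 0 ('')
  [11] 5/15 → 1 ('d')
  [12] 15/10 → 0 ('')
  [13] 10/8 → 1 ('e')
  [14] 8/20 → 2 ('eb')
  [15] 20/17 → 1 ('e')
  [16] 17/16 → 1 ('e')
  [17] 16/12 → 1 ('e')
  [18] 12/14 → 0 ('')
  [19] 14/19 → 1 ('f')
  [20] 19/22 → 0 ('')
  [21] 22/13 → 1 ('g')
  [22] 13/3 → 1 ('g')
  [23] 3/4 → 0 ('')

[0, 2, 1, 0, 1, 1, 0, 1, 2, 1, 0, 1, 0, 1, 2, 1, 1, 1, 0, 1, 0, 1, 1, 0]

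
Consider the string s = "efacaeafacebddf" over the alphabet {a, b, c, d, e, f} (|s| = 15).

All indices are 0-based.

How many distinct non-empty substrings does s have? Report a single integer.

sorted suffixes:
  #0 SA[0]=2  'acaeafacebddf'
  #1 SA[1]=8  'acebddf'
  #2 SA[2]=4  'aeafacebddf'
  #3 SA[3]=6  'afacebddf'
  #4 SA[4]=11  'bddf'
  #5 SA[5]=3  'caeafacebddf'
  #6 SA[6]=9  'cebddf'
  #7 SA[7]=12  'ddf'
  #8 SA[8]=13  'df'
  #9 SA[9]=5  'eafacebddf'
  #10 SA[10]=10  'ebddf'
  #11 SA[11]=0  'efacaeafacebddf'
  #12 SA[12]=14  'f'
  #13 SA[13]=1  'facaeafacebddf'
  #14 SA[14]=7  'facebddf'

SA = [2, 8, 4, 6, 11, 3, 9, 12, 13, 5, 10, 0, 14, 1, 7]
i: (SA[i-1],SA[i]) lcp shared
  1: (2,8) 2 'ac'
  2: (8,4) 1 'a'
  3: (4,6) 1 'a'
  4: (6,11) 0 ''
  5: (11,3) 0 ''
  6: (3,9) 1 'c'
  7: (9,12) 0 ''
  8: (12,13) 1 'd'
  9: (13,5) 0 ''
  10: (5,10) 1 'e'
  11: (10,0) 1 'e'
  12: (0,14) 0 ''
  13: (14,1) 1 'f'
  14: (1,7) 3 'fac'

n(n+1)/2 = 15·16/2 = 120
Σ LCP = 0 + 2 + 1 + 1 + 0 + 0 + 1 + 0 + 1 + 0 + 1 + 1 + 0 + 1 + 3 = 12
distinct = 120 − 12 = 108

108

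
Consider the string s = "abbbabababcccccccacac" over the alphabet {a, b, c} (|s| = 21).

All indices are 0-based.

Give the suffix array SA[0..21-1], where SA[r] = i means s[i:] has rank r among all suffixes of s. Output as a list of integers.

[4, 6, 0, 8, 19, 17, 3, 5, 7, 2, 1, 9, 20, 18, 16, 15, 14, 13, 12, 11, 10]

rank | idx | suffix
   0 |   4 | abababcccccccacac
   1 |   6 | ababcccccccacac
   2 |   0 | abbbabababcccccccacac
   3 |   8 | abcccccccacac
   4 |  19 | ac
   5 |  17 | acac
   6 |   3 | babababcccccccacac
   7 |   5 | bababcccccccacac
   8 |   7 | babcccccccacac
   9 |   2 | bbabababcccccccacac
  10 |   1 | bbbabababcccccccacac
  11 |   9 | bcccccccacac
  12 |  20 | c
  13 |  18 | cac
  14 |  16 | cacac
  15 |  15 | ccacac
  16 |  14 | cccacac
  17 |  13 | ccccacac
  18 |  12 | cccccacac
  19 |  11 | ccccccacac
  20 |  10 | cccccccacac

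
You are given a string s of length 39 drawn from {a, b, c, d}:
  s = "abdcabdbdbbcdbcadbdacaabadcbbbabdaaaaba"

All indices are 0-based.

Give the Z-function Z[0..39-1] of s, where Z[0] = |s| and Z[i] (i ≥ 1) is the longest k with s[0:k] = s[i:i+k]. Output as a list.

[39, 0, 0, 0, 3, 0, 0, 0, 0, 0, 0, 0, 0, 0, 0, 1, 0, 0, 0, 1, 0, 1, 2, 0, 1, 0, 0, 0, 0, 0, 3, 0, 0, 1, 1, 1, 2, 0, 1]

Z[0]=39
i=1: fresh scan; Z[1]=0
i=2: fresh scan; Z[2]=0
i=3: fresh scan; Z[3]=0
i=4: fresh scan; Z[4]=3 scan→box=[4,7)
i=5: min(r-i=2, Z[1]=0)=0; Z[5]=0
i=6: min(r-i=1, Z[2]=0)=0; Z[6]=0
i=7: fresh scan; Z[7]=0
i=8: fresh scan; Z[8]=0
i=9: fresh scan; Z[9]=0
i=10: fresh scan; Z[10]=0
i=11: fresh scan; Z[11]=0
i=12: fresh scan; Z[12]=0
i=13: fresh scan; Z[13]=0
i=14: fresh scan; Z[14]=0
i=15: fresh scan; Z[15]=1 scan→box=[15,16)
i=16: fresh scan; Z[16]=0
i=17: fresh scan; Z[17]=0
i=18: fresh scan; Z[18]=0
i=19: fresh scan; Z[19]=1 scan→box=[19,20)
i=20: fresh scan; Z[20]=0
i=21: fresh scan; Z[21]=1 scan→box=[21,22)
i=22: fresh scan; Z[22]=2 scan→box=[22,24)
i=23: min(r-i=1, Z[1]=0)=0; Z[23]=0
i=24: fresh scan; Z[24]=1 scan→box=[24,25)
i=25: fresh scan; Z[25]=0
i=26: fresh scan; Z[26]=0
i=27: fresh scan; Z[27]=0
i=28: fresh scan; Z[28]=0
i=29: fresh scan; Z[29]=0
i=30: fresh scan; Z[30]=3 scan→box=[30,33)
i=31: min(r-i=2, Z[1]=0)=0; Z[31]=0
i=32: min(r-i=1, Z[2]=0)=0; Z[32]=0
i=33: fresh scan; Z[33]=1 scan→box=[33,34)
i=34: fresh scan; Z[34]=1 scan→box=[34,35)
i=35: fresh scan; Z[35]=1 scan→box=[35,36)
i=36: fresh scan; Z[36]=2 scan→box=[36,38)
i=37: min(r-i=1, Z[1]=0)=0; Z[37]=0
i=38: fresh scan; Z[38]=1 scan→box=[38,39)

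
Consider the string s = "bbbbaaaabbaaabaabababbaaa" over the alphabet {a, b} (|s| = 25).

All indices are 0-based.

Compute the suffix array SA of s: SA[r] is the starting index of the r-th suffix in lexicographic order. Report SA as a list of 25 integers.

[24, 23, 22, 4, 10, 5, 11, 14, 6, 12, 15, 17, 19, 7, 21, 3, 9, 13, 16, 18, 20, 2, 8, 1, 0]

rank→(start, suffix):
  0 → (24, 'a')
  1 → (23, 'aa')
  2 → (22, 'aaa')
  3 → (4, 'aaaabbaaabaabababbaaa')
  4 → (10, 'aaabaabababbaaa')
  5 → (5, 'aaabbaaabaabababbaaa')
  6 → (11, 'aabaabababbaaa')
  7 → (14, 'aabababbaaa')
  8 → (6, 'aabbaaabaabababbaaa')
  9 → (12, 'abaabababbaaa')
  10 → (15, 'abababbaaa')
  11 → (17, 'ababbaaa')
  12 → (19, 'abbaaa')
  13 → (7, 'abbaaabaabababbaaa')
  14 → (21, 'baaa')
  15 → (3, 'baaaabbaaabaabababbaaa')
  16 → (9, 'baaabaabababbaaa')
  17 → (13, 'baabababbaaa')
  18 → (16, 'bababbaaa')
  19 → (18, 'babbaaa')
  20 → (20, 'bbaaa')
  21 → (2, 'bbaaaabbaaabaabababbaaa')
  22 → (8, 'bbaaabaabababbaaa')
  23 → (1, 'bbbaaaabbaaabaabababbaaa')
  24 → (0, 'bbbbaaaabbaaabaabababbaaa')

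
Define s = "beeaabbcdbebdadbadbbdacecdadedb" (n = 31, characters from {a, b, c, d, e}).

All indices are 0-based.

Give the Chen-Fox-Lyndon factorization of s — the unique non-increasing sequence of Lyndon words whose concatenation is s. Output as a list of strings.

emit factor 1: 'bee' (i=0, period=3)
emit factor 2: 'aabbcdbebdadbadbbdacecdadedb' (i=3, period=28)

["bee", "aabbcdbebdadbadbbdacecdadedb"]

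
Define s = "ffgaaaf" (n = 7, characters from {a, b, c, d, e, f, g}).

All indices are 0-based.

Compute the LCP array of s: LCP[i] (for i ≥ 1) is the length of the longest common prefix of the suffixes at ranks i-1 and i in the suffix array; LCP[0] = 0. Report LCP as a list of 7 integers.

rank→(start, suffix):
  0 → (3, 'aaaf')
  1 → (4, 'aaf')
  2 → (5, 'af')
  3 → (6, 'f')
  4 → (0, 'ffgaaaf')
  5 → (1, 'fgaaaf')
  6 → (2, 'gaaaf')

SA = [3, 4, 5, 6, 0, 1, 2]
i: (SA[i-1],SA[i]) lcp shared
  1: (3,4) 2 'aa'
  2: (4,5) 1 'a'
  3: (5,6) 0 ''
  4: (6,0) 1 'f'
  5: (0,1) 1 'f'
  6: (1,2) 0 ''

[0, 2, 1, 0, 1, 1, 0]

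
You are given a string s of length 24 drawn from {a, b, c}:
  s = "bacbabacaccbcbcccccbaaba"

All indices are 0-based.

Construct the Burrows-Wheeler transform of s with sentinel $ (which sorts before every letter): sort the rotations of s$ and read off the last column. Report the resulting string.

rank  rotation                   last
    0  $bacbabacaccbcbcccccbaaba  a
    1  a$bacbabacaccbcbcccccbaab  b
    2  aaba$bacbabacaccbcbcccccb  b
    3  aba$bacbabacaccbcbcccccba  a
    4  abacaccbcbcccccbaaba$bacb  b
    5  acaccbcbcccccbaaba$bacbab  b
    6  acbabacaccbcbcccccbaaba$b  b
    7  accbcbcccccbaaba$bacbabac  c
    8  ba$bacbabacaccbcbcccccbaa  a
    9  baaba$bacbabacaccbcbccccc  c
   10  babacaccbcbcccccbaaba$bac  c
   11  bacaccbcbcccccbaaba$bacba  a
   12  bacbabacaccbcbcccccbaaba$  $
   13  bcbcccccbaaba$bacbabacacc  c
   14  bcccccbaaba$bacbabacaccbc  c
   15  caccbcbcccccbaaba$bacbaba  a
   16  cbaaba$bacbabacaccbcbcccc  c
   17  cbabacaccbcbcccccbaaba$ba  a
   18  cbcbcccccbaaba$bacbabacac  c
   19  cbcccccbaaba$bacbabacaccb  b
   20  ccbaaba$bacbabacaccbcbccc  c
   21  ccbcbcccccbaaba$bacbabaca  a
   22  cccbaaba$bacbabacaccbcbcc  c
   23  ccccbaaba$bacbabacaccbcbc  c
   24  cccccbaaba$bacbabacaccbcb  b

abbabbbcacca$ccacacbcaccb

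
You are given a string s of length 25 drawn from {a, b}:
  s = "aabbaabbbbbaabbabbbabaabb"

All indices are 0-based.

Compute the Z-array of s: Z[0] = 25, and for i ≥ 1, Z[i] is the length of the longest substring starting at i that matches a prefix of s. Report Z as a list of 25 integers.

[25, 1, 0, 0, 4, 1, 0, 0, 0, 0, 0, 5, 1, 0, 0, 1, 0, 0, 0, 1, 0, 4, 1, 0, 0]

Z[0]=25
i=1: i≥r, start 0; Z[1]=1 grow→box=[1,2)
i=2: i≥r, start 0; Z[2]=0
i=3: i≥r, start 0; Z[3]=0
i=4: i≥r, start 0; Z[4]=4 grow→box=[4,8)
i=5: min(r-i=3, Z[1]=1)=1; Z[5]=1
i=6: min(r-i=2, Z[2]=0)=0; Z[6]=0
i=7: min(r-i=1, Z[3]=0)=0; Z[7]=0
i=8: i≥r, start 0; Z[8]=0
i=9: i≥r, start 0; Z[9]=0
i=10: i≥r, start 0; Z[10]=0
i=11: i≥r, start 0; Z[11]=5 grow→box=[11,16)
i=12: min(r-i=4, Z[1]=1)=1; Z[12]=1
i=13: min(r-i=3, Z[2]=0)=0; Z[13]=0
i=14: min(r-i=2, Z[3]=0)=0; Z[14]=0
i=15: min(r-i=1, Z[4]=4)=1; Z[15]=1
i=16: i≥r, start 0; Z[16]=0
i=17: i≥r, start 0; Z[17]=0
i=18: i≥r, start 0; Z[18]=0
i=19: i≥r, start 0; Z[19]=1 grow→box=[19,20)
i=20: i≥r, start 0; Z[20]=0
i=21: i≥r, start 0; Z[21]=4 grow→box=[21,25)
i=22: min(r-i=3, Z[1]=1)=1; Z[22]=1
i=23: min(r-i=2, Z[2]=0)=0; Z[23]=0
i=24: min(r-i=1, Z[3]=0)=0; Z[24]=0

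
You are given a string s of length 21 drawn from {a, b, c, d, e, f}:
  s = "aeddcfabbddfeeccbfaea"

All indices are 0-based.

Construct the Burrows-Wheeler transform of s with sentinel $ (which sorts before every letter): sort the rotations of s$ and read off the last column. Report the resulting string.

rank  rotation                last
    0  $aeddcfabbddfeeccbfaea  a
    1  a$aeddcfabbddfeeccbfae  e
    2  abbddfeeccbfaea$aeddcf  f
    3  aea$aeddcfabbddfeeccbf  f
    4  aeddcfabbddfeeccbfaea$  $
    5  bbddfeeccbfaea$aeddcfa  a
    6  bddfeeccbfaea$aeddcfab  b
    7  bfaea$aeddcfabbddfeecc  c
    8  cbfaea$aeddcfabbddfeec  c
    9  ccbfaea$aeddcfabbddfee  e
   10  cfabbddfeeccbfaea$aedd  d
   11  dcfabbddfeeccbfaea$aed  d
   12  ddcfabbddfeeccbfaea$ae  e
   13  ddfeeccbfaea$aeddcfabb  b
   14  dfeeccbfaea$aeddcfabbd  d
   15  ea$aeddcfabbddfeeccbfa  a
   16  eccbfaea$aeddcfabbddfe  e
   17  eddcfabbddfeeccbfaea$a  a
   18  eeccbfaea$aeddcfabbddf  f
   19  fabbddfeeccbfaea$aeddc  c
   20  faea$aeddcfabbddfeeccb  b
   21  feeccbfaea$aeddcfabbdd  d

aeff$abcceddebdaeafcbd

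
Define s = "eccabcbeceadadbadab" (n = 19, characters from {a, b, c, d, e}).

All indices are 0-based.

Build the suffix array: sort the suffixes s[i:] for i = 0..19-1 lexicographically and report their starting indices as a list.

[17, 3, 15, 10, 12, 18, 14, 4, 6, 2, 5, 1, 8, 16, 11, 13, 9, 0, 7]

rank | idx | suffix
   0 |  17 | ab
   1 |   3 | abcbeceadadbadab
   2 |  15 | adab
   3 |  10 | adadbadab
   4 |  12 | adbadab
   5 |  18 | b
   6 |  14 | badab
   7 |   4 | bcbeceadadbadab
   8 |   6 | beceadadbadab
   9 |   2 | cabcbeceadadbadab
  10 |   5 | cbeceadadbadab
  11 |   1 | ccabcbeceadadbadab
  12 |   8 | ceadadbadab
  13 |  16 | dab
  14 |  11 | dadbadab
  15 |  13 | dbadab
  16 |   9 | eadadbadab
  17 |   0 | eccabcbeceadadbadab
  18 |   7 | eceadadbadab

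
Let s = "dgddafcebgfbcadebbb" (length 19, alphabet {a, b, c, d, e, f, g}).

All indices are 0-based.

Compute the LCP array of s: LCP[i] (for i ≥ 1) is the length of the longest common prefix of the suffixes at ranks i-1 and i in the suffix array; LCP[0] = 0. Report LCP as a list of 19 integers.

[0, 1, 0, 1, 2, 1, 1, 0, 1, 0, 1, 1, 1, 0, 2, 0, 1, 0, 1]

sorted suffixes:
  #0 SA[0]=13  'adebbb'
  #1 SA[1]=4  'afcebgfbcadebbb'
  #2 SA[2]=18  'b'
  #3 SA[3]=17  'bb'
  #4 SA[4]=16  'bbb'
  #5 SA[5]=11  'bcadebbb'
  #6 SA[6]=8  'bgfbcadebbb'
  #7 SA[7]=12  'cadebbb'
  #8 SA[8]=6  'cebgfbcadebbb'
  #9 SA[9]=3  'dafcebgfbcadebbb'
  #10 SA[10]=2  'ddafcebgfbcadebbb'
  #11 SA[11]=14  'debbb'
  #12 SA[12]=0  'dgddafcebgfbcadebbb'
  #13 SA[13]=15  'ebbb'
  #14 SA[14]=7  'ebgfbcadebbb'
  #15 SA[15]=10  'fbcadebbb'
  #16 SA[16]=5  'fcebgfbcadebbb'
  #17 SA[17]=1  'gddafcebgfbcadebbb'
  #18 SA[18]=9  'gfbcadebbb'

SA = [13, 4, 18, 17, 16, 11, 8, 12, 6, 3, 2, 14, 0, 15, 7, 10, 5, 1, 9]
i: (SA[i-1],SA[i]) lcp shared
  1: (13,4) 1 'a'
  2: (4,18) 0 ''
  3: (18,17) 1 'b'
  4: (17,16) 2 'bb'
  5: (16,11) 1 'b'
  6: (11,8) 1 'b'
  7: (8,12) 0 ''
  8: (12,6) 1 'c'
  9: (6,3) 0 ''
  10: (3,2) 1 'd'
  11: (2,14) 1 'd'
  12: (14,0) 1 'd'
  13: (0,15) 0 ''
  14: (15,7) 2 'eb'
  15: (7,10) 0 ''
  16: (10,5) 1 'f'
  17: (5,1) 0 ''
  18: (1,9) 1 'g'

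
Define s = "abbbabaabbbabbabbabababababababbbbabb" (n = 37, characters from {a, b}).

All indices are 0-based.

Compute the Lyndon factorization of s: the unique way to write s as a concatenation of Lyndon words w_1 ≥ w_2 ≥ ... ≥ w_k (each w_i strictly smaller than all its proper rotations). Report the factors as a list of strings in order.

emit factor 1: 'abbb' (i=0, period=4)
emit factor 2: 'ab' (i=4, period=2)
emit factor 3: 'aabbbabbabbabababababababbbbabb' (i=6, period=31)

["abbb", "ab", "aabbbabbabbabababababababbbbabb"]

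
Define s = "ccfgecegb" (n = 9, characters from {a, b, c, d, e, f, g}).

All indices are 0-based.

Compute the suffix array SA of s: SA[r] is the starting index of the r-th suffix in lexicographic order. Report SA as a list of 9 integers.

rank→(start, suffix):
  0 → (8, 'b')
  1 → (0, 'ccfgecegb')
  2 → (5, 'cegb')
  3 → (1, 'cfgecegb')
  4 → (4, 'ecegb')
  5 → (6, 'egb')
  6 → (2, 'fgecegb')
  7 → (7, 'gb')
  8 → (3, 'gecegb')

[8, 0, 5, 1, 4, 6, 2, 7, 3]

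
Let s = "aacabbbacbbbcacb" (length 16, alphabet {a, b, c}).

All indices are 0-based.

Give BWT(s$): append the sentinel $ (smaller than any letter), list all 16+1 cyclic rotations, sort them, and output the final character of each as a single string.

b$cacbcbbacbbabaa

rank  rotation           last
    0  $aacabbbacbbbcacb  b
    1  aacabbbacbbbcacb$  $
    2  abbbacbbbcacb$aac  c
    3  acabbbacbbbcacb$a  a
    4  acb$aacabbbacbbbc  c
    5  acbbbcacb$aacabbb  b
    6  b$aacabbbacbbbcac  c
    7  bacbbbcacb$aacabb  b
    8  bbacbbbcacb$aacab  b
    9  bbbacbbbcacb$aaca  a
   10  bbbcacb$aacabbbac  c
   11  bbcacb$aacabbbacb  b
   12  bcacb$aacabbbacbb  b
   13  cabbbacbbbcacb$aa  a
   14  cacb$aacabbbacbbb  b
   15  cb$aacabbbacbbbca  a
   16  cbbbcacb$aacabbba  a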